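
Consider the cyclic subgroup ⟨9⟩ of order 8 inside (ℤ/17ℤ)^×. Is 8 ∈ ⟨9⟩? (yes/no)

yes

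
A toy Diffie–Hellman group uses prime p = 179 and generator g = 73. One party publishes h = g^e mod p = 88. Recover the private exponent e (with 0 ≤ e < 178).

130

Baby-step giant-step with m = ceil(sqrt(178)) = 14.
Baby table (73^j mod 179 for j=0..13):
  0:1  1:73  2:138  3:50  4:70  5:98  6:173  7:99
  8:67  9:58  10:117  11:128  12:36  13:122
Giant step factor: 73^(-14) ≡ 61 (mod 179).
Scan 88·61^i mod 179 for i = 0, 1, …:
  i=0: 88   i=1: 177   i=2: 57   i=3: 76
  i=4: 161   i=5: 155   i=6: 147   i=7: 17
  i=8: 142   i=9: 70
Match at i=9, j=4: e = 9·14 + 4 = 130.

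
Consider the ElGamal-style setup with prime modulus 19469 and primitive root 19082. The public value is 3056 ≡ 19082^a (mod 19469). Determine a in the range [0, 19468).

Baby-step giant-step with m = ceil(sqrt(19468)) = 140.
Baby table (19082^j mod 19469 for j=0..139):
  0:1  1:19082  2:13486  3:18079  4:12267  5:3107  6:4669  7:3714
  8:3388  9:12736  10:16294  11:2178  12:13750  13:13256  14:9744  15:6058
  16:11303  17:6264  18:9457  19:313  20:15152  21:15814  22:12717  23:4178
  24:18510  25:1222  26:13811  27:9118  28:14692  29:18613  30:299  31:1101
  32:2231  33:12708  34:7661  35:13950  36:13732  37:753  38:624  39:11609
  40:4656  41:8745  42:3291  43:11337  44:12575  45:725  46:11460  47:3912
  48:4638  49:15711  50:13640  51:16888  52:5928  53:3206  54:5294  55:14936
  56:2061  57:622  58:12383  59:16622  60:11525  61:17695  62:5123  63:3237
  64:12766  65:4684  66:17378  67:10988  68:11355  69:5609  70:9845  71:5909
  72:10559  73:2157  74:2408  75:2616  76:19465  77:1548  78:4463  79:5560
  80:9339  81:7041  82:793  83:4613  84:5917  85:7463  86:12700  87:10757
  88:3407  89:5383  90:19431  91:14706  92:13195  93:13882  94:1110  95:18217
  96:17268  97:14620  98:7539  99:2757  100:3836  101:14581  102:3163  103:2466
  104:19108  105:3424  106:18273  107:15065  108:10545  109:7575  110:8294  111:2607
  112:3479  113:16457  114:16973  115:11971  116:845  117:3958  118:6305  119:13059
  120:8107  121:16569  122:12567  123:3821  124:917  125:15032  126:3847  127:10324
  128:15226  129:6645  130:17762  131:18132  132:11225  133:16981  134:8875  135:11388
  136:12307  137:7096  138:18446  139:6521
Giant step factor: 19082^(-140) ≡ 3293 (mod 19469).
Scan 3056·3293^i mod 19469 for i = 0, 1, …:
  i=0: 3056   i=1: 17404   i=2: 14105   i=3: 14200
  i=4: 15531   i=5: 17989   i=6: 13079   i=7: 3719
  i=8: 666   i=9: 12610     …   i=113: 11600
  i=114: 622
Match at i=114, j=57: a = 114·140 + 57 = 16017.

16017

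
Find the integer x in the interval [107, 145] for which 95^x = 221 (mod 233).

145

Compute 95^107 mod 233 = 179, then multiply by 95 repeatedly:
  95^107=179  95^108=229  95^109=86  95^110=15  95^111=27
  95^112=2  95^113=190  95^114=109  95^115=103  95^116=232
  95^117=138  95^118=62  95^119=65  95^120=117  95^121=164
  95^122=202  95^123=84  95^124=58  95^125=151  95^126=132
  95^127=191  95^128=204  95^129=41  95^130=167  95^131=21
  95^132=131  95^133=96  95^134=33  95^135=106  95^136=51
  95^137=185  95^138=100  95^139=180  95^140=91  95^141=24
  95^142=183  95^143=143  95^144=71  95^145=221
Found 221 at exponent 145.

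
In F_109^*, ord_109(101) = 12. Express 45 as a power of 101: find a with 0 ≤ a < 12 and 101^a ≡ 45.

8

Successive powers of 101 modulo 109:
  101^0=1  101^1=101  101^2=64  101^3=33  101^4=63  101^5=41
  101^6=108  101^7=8  101^8=45
So 101^8 ≡ 45 (mod 109), giving a = 8.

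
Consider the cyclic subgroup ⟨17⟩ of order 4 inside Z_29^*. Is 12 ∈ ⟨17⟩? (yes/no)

yes

⟨17⟩ has order 4; its elements mod 29 are {1, 12, 17, 28}.
12 is in this set.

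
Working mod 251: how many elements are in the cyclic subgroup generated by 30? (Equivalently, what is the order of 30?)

The order of 30 must divide p − 1 = 250 = 2 · 5^3.
Divisors: 1, 2, 5, 10, 25, 50, 125, 250.
Check each in increasing order: 30^1 ≡ 30;  30^2 ≡ 147;  30^5 ≡ 188;  30^10 ≡ 204;  30^25 ≡ 138;  30^50 ≡ 219;  30^125 ≡ 250;  30^250 ≡ 1.
Smallest exponent giving 1 is 250.

250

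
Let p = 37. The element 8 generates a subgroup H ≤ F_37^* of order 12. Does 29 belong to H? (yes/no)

⟨8⟩ has order 12; its elements mod 37 are {1, 6, 8, 10, 11, 14, 23, 26, 27, 29, 31, 36}.
29 is in this set.

yes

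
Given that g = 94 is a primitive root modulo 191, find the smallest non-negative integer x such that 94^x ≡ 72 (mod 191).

42

Baby-step giant-step with m = ceil(sqrt(190)) = 14.
Baby table (94^j mod 191 for j=0..13):
  0:1  1:94  2:50  3:116  4:17  5:70  6:86  7:62
  8:98  9:44  10:125  11:99  12:138  13:175
Giant step factor: 94^(-14) ≡ 8 (mod 191).
Scan 72·8^i mod 191 for i = 0, 1, …:
  i=0: 72   i=1: 3   i=2: 24   i=3: 1
Match at i=3, j=0: x = 3·14 + 0 = 42.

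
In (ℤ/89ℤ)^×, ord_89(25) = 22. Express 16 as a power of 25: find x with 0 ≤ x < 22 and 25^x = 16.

8

Successive powers of 25 modulo 89:
  25^0=1  25^1=25  25^2=2  25^3=50  25^4=4  25^5=11
  25^6=8  25^7=22  25^8=16
So 25^8 ≡ 16 (mod 89), giving x = 8.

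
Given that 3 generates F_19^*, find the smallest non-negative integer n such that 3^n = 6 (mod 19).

8

Successive powers of 3 modulo 19:
  3^0=1  3^1=3  3^2=9  3^3=8  3^4=5  3^5=15
  3^6=7  3^7=2  3^8=6
So 3^8 ≡ 6 (mod 19), giving n = 8.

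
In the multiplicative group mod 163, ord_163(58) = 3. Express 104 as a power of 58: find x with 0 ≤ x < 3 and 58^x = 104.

2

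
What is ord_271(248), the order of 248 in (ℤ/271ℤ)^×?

9

The order of 248 must divide p − 1 = 270 = 2 · 3^3 · 5.
Divisors: 1, 2, 3, 5, 6, 9, 10, 15, 18, 27, 30, 45, 54, 90, 135, 270.
Check each in increasing order: 248^1 ≡ 248;  248^2 ≡ 258;  248^3 ≡ 28;  248^5 ≡ 178;  248^6 ≡ 242;  248^9 ≡ 1.
Smallest exponent giving 1 is 9.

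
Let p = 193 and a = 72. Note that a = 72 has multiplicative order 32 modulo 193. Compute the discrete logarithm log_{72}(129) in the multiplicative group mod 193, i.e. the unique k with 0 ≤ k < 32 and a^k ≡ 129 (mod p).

26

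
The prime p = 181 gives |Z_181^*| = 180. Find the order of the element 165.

90

The order of 165 must divide p − 1 = 180 = 2^2 · 3^2 · 5.
Divisors: 1, 2, 3, 4, 5, 6, 9, 10, 12, 15, 18, 20, 30, 36, 45, 60, 90, 180.
Check each in increasing order: 165^1 ≡ 165;  165^2 ≡ 75;  165^3 ≡ 67;  165^4 ≡ 14;  165^5 ≡ 138;  165^6 ≡ 145;  165^9 ≡ 122;  165^10 ≡ 39;  165^12 ≡ 29;  165^15 ≡ 133;  165^18 ≡ 42;  165^20 ≡ 73;  165^30 ≡ 132;  165^36 ≡ 135;  165^45 ≡ 180;  165^60 ≡ 48;  165^90 ≡ 1.
Smallest exponent giving 1 is 90.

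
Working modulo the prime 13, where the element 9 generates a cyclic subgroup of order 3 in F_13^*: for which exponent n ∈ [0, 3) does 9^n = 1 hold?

0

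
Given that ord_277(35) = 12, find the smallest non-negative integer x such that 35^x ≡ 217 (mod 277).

Successive powers of 35 modulo 277:
  35^0=1  35^1=35  35^2=117  35^3=217
So 35^3 ≡ 217 (mod 277), giving x = 3.

3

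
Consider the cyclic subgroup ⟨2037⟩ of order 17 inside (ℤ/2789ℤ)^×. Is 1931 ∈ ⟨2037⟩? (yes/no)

⟨2037⟩ has order 17; its elements mod 2789 are {1, 690, 957, 1057, 1401, 1649, 1696, 1931, 1970, 2037, 2126, 2134, 2308, 2657, 2663, 2687, 2715}.
1931 is in this set.

yes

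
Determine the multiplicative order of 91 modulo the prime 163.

81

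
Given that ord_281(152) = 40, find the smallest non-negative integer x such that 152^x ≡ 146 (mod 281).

33

Successive powers of 152 modulo 281:
  152^0=1  152^1=152  152^2=62  152^3=151  152^4=191  152^5=89
  152^6=40  152^7=179  152^8=232  152^9=139  152^10=53  152^11=188
  152^12=195  152^13=135  152^14=7  152^15=221  152^16=153  152^17=214
  152^18=213  152^19=61  152^20=280  152^21=129  152^22=219  152^23=130
  152^24=90  152^25=192  152^26=241  152^27=102  152^28=49  152^29=142
  152^30=228  152^31=93  152^32=86  152^33=146
So 152^33 ≡ 146 (mod 281), giving x = 33.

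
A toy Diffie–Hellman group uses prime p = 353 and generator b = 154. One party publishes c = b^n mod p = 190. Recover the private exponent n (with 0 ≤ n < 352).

Baby-step giant-step with m = ceil(sqrt(352)) = 19.
Baby table (154^j mod 353 for j=0..18):
  0:1  1:154  2:65  3:126  4:342  5:71  6:344  7:26
  8:121  9:278  10:99  11:67  12:81  13:119  14:323  15:322
  16:168  17:103  18:330
Giant step factor: 154^(-19) ≡ 147 (mod 353).
Scan 190·147^i mod 353 for i = 0, 1, …:
  i=0: 190   i=1: 43   i=2: 320   i=3: 91
  i=4: 316   i=5: 209   i=6: 12   i=7: 352
  i=8: 206   i=9: 277     …   i=15: 207
  i=16: 71
Match at i=16, j=5: n = 16·19 + 5 = 309.

309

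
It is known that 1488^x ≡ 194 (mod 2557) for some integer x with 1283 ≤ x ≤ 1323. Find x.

1315

Compute 1488^1283 mod 2557 = 680, then multiply by 1488 repeatedly:
  1488^1283=680  1488^1284=1825  1488^1285=66  1488^1286=1042  1488^1287=954
  1488^1288=417  1488^1289=1702  1488^1290=1146  1488^1291=2286  1488^1292=758
  1488^1293=267  1488^1294=961  1488^1295=605  1488^1296=176  1488^1297=1074
  1488^1298=2544  1488^1299=1112  1488^1300=277  1488^1301=499  1488^1302=982
  1488^1303=1169  1488^1304=712  1488^1305=858  1488^1306=761  1488^1307=2174
  1488^1308=307  1488^1309=1670  1488^1310=2113  1488^1311=1591  1488^1312=2183
  1488^1313=914  1488^1314=2265  1488^1315=194
Found 194 at exponent 1315.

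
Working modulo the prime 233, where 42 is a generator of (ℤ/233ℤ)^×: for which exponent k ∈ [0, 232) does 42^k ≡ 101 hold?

22

Successive powers of 42 modulo 233:
  42^0=1  42^1=42  42^2=133  42^3=227  42^4=214  42^5=134
  42^6=36  42^7=114  42^8=128  42^9=17  42^10=15  42^11=164
  42^12=131  42^13=143  42^14=181  42^15=146  42^16=74  42^17=79
  42^18=56  42^19=22  42^20=225  42^21=130  42^22=101
So 42^22 ≡ 101 (mod 233), giving k = 22.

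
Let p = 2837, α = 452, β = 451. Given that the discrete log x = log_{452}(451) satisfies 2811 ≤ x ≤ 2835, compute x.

Compute 452^2811 mod 2837 = 936, then multiply by 452 repeatedly:
  452^2811=936  452^2812=359  452^2813=559  452^2814=175  452^2815=2501
  452^2816=1326  452^2817=745  452^2818=1974  452^2819=1430  452^2820=2361
  452^2821=460  452^2822=819  452^2823=1378  452^2824=1553  452^2825=1217
  452^2826=2543  452^2827=451
Found 451 at exponent 2827.

2827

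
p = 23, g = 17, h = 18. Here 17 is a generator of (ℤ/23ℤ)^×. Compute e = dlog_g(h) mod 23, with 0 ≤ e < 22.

8

Successive powers of 17 modulo 23:
  17^0=1  17^1=17  17^2=13  17^3=14  17^4=8  17^5=21
  17^6=12  17^7=20  17^8=18
So 17^8 ≡ 18 (mod 23), giving e = 8.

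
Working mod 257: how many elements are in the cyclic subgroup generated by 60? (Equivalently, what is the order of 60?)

32

The order of 60 must divide p − 1 = 256 = 2^8.
Divisors: 1, 2, 4, 8, 16, 32, 64, 128, 256.
Check each in increasing order: 60^1 ≡ 60;  60^2 ≡ 2;  60^4 ≡ 4;  60^8 ≡ 16;  60^16 ≡ 256;  60^32 ≡ 1.
Smallest exponent giving 1 is 32.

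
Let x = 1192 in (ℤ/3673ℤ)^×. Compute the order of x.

The order of 1192 must divide p − 1 = 3672 = 2^3 · 3^3 · 17.
Divisors: 1, 2, 3, 4, 6, 8, 9, 12, 17, 18, 24, 27, 34, 36, 51, 54, 68, 72, 102, 108, 136, 153, 204, 216, 306, 408, 459, 612, 918, 1224, 1836, 3672.
Check each in increasing order: 1192^1 ≡ 1192;  1192^2 ≡ 3086;  1192^3 ≡ 1839;  1192^4 ≡ 2980;  1192^6 ≡ 2761;  1192^8 ≡ 2759;  1192^9 ≡ 1393;  1192^12 ≡ 1646;  1192^17 ≡ 1329;  1192^18 ≡ 1105;  1192^24 ≡ 2315;  1192^27 ≡ 278;  1192^34 ≡ 3201;  1192^36 ≡ 1589;  1192^51 ≡ 795;  1192^54 ≡ 151;  1192^68 ≡ 2404;  1192^72 ≡ 1570;  1192^102 ≡ 269;  1192^108 ≡ 763;  1192^136 ≡ 1587;  1192^153 ≡ 821;  1192^204 ≡ 2574;  1192^216 ≡ 1835;  1192^306 ≡ 1882;  1192^408 ≡ 3057;  1192^459 ≡ 2462;  1192^612 ≡ 1152;  1192^918 ≡ 994;  1192^1224 ≡ 1151;  1192^1836 ≡ 3672;  1192^3672 ≡ 1.
Smallest exponent giving 1 is 3672.

3672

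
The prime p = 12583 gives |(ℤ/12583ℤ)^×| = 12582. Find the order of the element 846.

The order of 846 must divide p − 1 = 12582 = 2 · 3^3 · 233.
Divisors: 1, 2, 3, 6, 9, 18, 27, 54, 233, 466, 699, 1398, 2097, 4194, 6291, 12582.
Check each in increasing order: 846^1 ≡ 846;  846^2 ≡ 11068;  846^3 ≡ 1776;  846^6 ≡ 8426;  846^9 ≡ 3389;  846^18 ≡ 9625;  846^27 ≡ 3989;  846^54 ≡ 7209;  846^233 ≡ 3885;  846^466 ≡ 6208;  846^699 ≡ 9052;  846^1398 ≡ 10791;  846^2097 ≡ 10886;  846^4194 ≡ 10885;  846^6291 ≡ 12582;  846^12582 ≡ 1.
Smallest exponent giving 1 is 12582.

12582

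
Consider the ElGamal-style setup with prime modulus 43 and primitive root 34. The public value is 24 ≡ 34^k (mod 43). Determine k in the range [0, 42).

Successive powers of 34 modulo 43:
  34^0=1  34^1=34  34^2=38  34^3=2  34^4=25  34^5=33
  34^6=4  34^7=7  34^8=23  34^9=8  34^10=14  34^11=3
  34^12=16  34^13=28  34^14=6  34^15=32  34^16=13  34^17=12
  34^18=21  34^19=26  34^20=24
So 34^20 ≡ 24 (mod 43), giving k = 20.

20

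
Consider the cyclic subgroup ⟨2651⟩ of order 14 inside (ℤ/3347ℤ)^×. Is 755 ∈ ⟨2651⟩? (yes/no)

yes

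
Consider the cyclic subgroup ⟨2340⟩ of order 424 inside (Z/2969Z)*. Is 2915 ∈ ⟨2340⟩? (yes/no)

2915 ∈ ⟨2340⟩ iff 2915^424 ≡ 1 (mod 2969), since |⟨2340⟩| = 424.
2915^424 mod 2969 = 1.
Since 1 = 1, 2915 lies in the subgroup.

yes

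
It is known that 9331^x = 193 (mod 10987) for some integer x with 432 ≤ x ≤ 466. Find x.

Compute 9331^432 mod 10987 = 10668, then multiply by 9331 repeatedly:
  9331^432=10668  9331^433=888  9331^434=1730  9331^435=2727  9331^436=10732
  9331^437=4774  9331^438=4896  9331^439=630  9331^440=485  9331^441=9878
  9331^442=1675  9331^443=5911  9331^444=801  9331^445=2971  9331^446=2200
  9331^447=4484  9331^448=1708  9331^449=6198  9331^450=8957  9331^451=10645
  9331^452=6015  9331^453=4369  9331^454=5369  9331^455=8406  9331^456=193
Found 193 at exponent 456.

456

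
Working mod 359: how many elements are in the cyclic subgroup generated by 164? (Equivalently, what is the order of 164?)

The order of 164 must divide p − 1 = 358 = 2 · 179.
Divisors: 1, 2, 179, 358.
Check each in increasing order: 164^1 ≡ 164;  164^2 ≡ 330;  164^179 ≡ 1.
Smallest exponent giving 1 is 179.

179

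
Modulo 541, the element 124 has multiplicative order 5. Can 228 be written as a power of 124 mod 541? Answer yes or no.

yes

228 ∈ ⟨124⟩ iff 228^5 ≡ 1 (mod 541), since |⟨124⟩| = 5.
228^5 mod 541 = 1.
Since 1 = 1, 228 lies in the subgroup.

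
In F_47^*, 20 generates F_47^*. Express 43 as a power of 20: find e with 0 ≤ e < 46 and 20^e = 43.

19

Baby-step giant-step with m = ceil(sqrt(46)) = 7.
Baby table (20^j mod 47 for j=0..6):
  0:1  1:20  2:24  3:10  4:12  5:5  6:6
Giant step factor: 20^(-7) ≡ 38 (mod 47).
Scan 43·38^i mod 47 for i = 0, 1, …:
  i=0: 43   i=1: 36   i=2: 5
Match at i=2, j=5: e = 2·7 + 5 = 19.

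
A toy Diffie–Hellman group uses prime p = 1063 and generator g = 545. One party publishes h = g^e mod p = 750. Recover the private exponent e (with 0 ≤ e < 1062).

Baby-step giant-step with m = ceil(sqrt(1062)) = 33.
Baby table (545^j mod 1063 for j=0..32):
  0:1  1:545  2:448  3:733  4:860  5:980  6:474  7:21
  8:815  9:904  10:511  11:1052  12:383  13:387  14:441  15:107
  16:913  17:101  18:832  19:602  20:686  21:757  22:121  23:39
  24:1058  25:464  26:949  27:587  28:1015  29:415  30:819  31:958
  32:177
Giant step factor: 545^(-33) ≡ 472 (mod 1063).
Scan 750·472^i mod 1063 for i = 0, 1, …:
  i=0: 750   i=1: 21
Match at i=1, j=7: e = 1·33 + 7 = 40.

40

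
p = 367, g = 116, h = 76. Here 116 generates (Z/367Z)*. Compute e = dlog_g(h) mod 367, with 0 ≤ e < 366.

Baby-step giant-step with m = ceil(sqrt(366)) = 20.
Baby table (116^j mod 367 for j=0..19):
  0:1  1:116  2:244  3:45  4:82  5:337  6:190  7:20
  8:118  9:109  10:166  11:172  12:134  13:130  14:33  15:158
  16:345  17:17  18:137  19:111
Giant step factor: 116^(-20) ≡ 296 (mod 367).
Scan 76·296^i mod 367 for i = 0, 1, …:
  i=0: 76   i=1: 109
Match at i=1, j=9: e = 1·20 + 9 = 29.

29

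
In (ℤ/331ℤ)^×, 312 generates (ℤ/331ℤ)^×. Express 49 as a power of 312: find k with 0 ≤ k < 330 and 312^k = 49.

Baby-step giant-step with m = ceil(sqrt(330)) = 19.
Baby table (312^j mod 331 for j=0..18):
  0:1  1:312  2:30  3:92  4:238  5:112  6:189  7:50
  8:43  9:176  10:297  11:315  12:304  13:182  14:183  15:164
  16:194  17:286  18:193
Giant step factor: 312^(-19) ≡ 140 (mod 331).
Scan 49·140^i mod 331 for i = 0, 1, …:
  i=0: 49   i=1: 240   i=2: 169   i=3: 159
  i=4: 83   i=5: 35   i=6: 266   i=7: 168
  i=8: 19   i=9: 12     …   i=15: 207
  i=16: 183
Match at i=16, j=14: k = 16·19 + 14 = 318.

318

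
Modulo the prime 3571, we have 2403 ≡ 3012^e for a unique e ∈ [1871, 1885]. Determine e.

Compute 3012^1871 mod 3571 = 1035, then multiply by 3012 repeatedly:
  3012^1871=1035  3012^1872=3508  3012^1873=3078  3012^1874=620  3012^1875=3378
  3012^1876=757  3012^1877=1786  3012^1878=1506  3012^1879=902  3012^1880=2864
  3012^1881=2403
Found 2403 at exponent 1881.

1881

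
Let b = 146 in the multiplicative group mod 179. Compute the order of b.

The order of 146 must divide p − 1 = 178 = 2 · 89.
Divisors: 1, 2, 89, 178.
Check each in increasing order: 146^1 ≡ 146;  146^2 ≡ 15;  146^89 ≡ 1.
Smallest exponent giving 1 is 89.

89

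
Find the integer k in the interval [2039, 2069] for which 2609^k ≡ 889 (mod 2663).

2056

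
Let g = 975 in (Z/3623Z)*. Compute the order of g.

1811

The order of 975 must divide p − 1 = 3622 = 2 · 1811.
Divisors: 1, 2, 1811, 3622.
Check each in increasing order: 975^1 ≡ 975;  975^2 ≡ 1399;  975^1811 ≡ 1.
Smallest exponent giving 1 is 1811.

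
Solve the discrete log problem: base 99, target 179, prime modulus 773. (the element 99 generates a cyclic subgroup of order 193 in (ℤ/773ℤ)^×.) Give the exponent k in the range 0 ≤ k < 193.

136

Baby-step giant-step with m = ceil(sqrt(193)) = 14.
Baby table (99^j mod 773 for j=0..13):
  0:1  1:99  2:525  3:184  4:437  5:748  6:617  7:16
  8:38  9:670  10:625  11:35  12:373  13:596
Giant step factor: 99^(-14) ≡ 154 (mod 773).
Scan 179·154^i mod 773 for i = 0, 1, …:
  i=0: 179   i=1: 511   i=2: 621   i=3: 555
  i=4: 440   i=5: 509   i=6: 313   i=7: 276
  i=8: 762   i=9: 625
Match at i=9, j=10: k = 9·14 + 10 = 136.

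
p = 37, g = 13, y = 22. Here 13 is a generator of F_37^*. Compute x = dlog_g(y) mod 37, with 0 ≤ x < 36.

29

Successive powers of 13 modulo 37:
  13^0=1  13^1=13  13^2=21  13^3=14  13^4=34  13^5=35
  13^6=11  13^7=32  13^8=9  13^9=6  13^10=4  13^11=15
  13^12=10  13^13=19  13^14=25  13^15=29  13^16=7  13^17=17
  13^18=36  13^19=24  13^20=16  13^21=23  13^22=3  13^23=2
  13^24=26  13^25=5  13^26=28  13^27=31  13^28=33  13^29=22
So 13^29 ≡ 22 (mod 37), giving x = 29.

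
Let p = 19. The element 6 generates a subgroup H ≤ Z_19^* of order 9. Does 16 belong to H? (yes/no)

16 ∈ ⟨6⟩ iff 16^9 ≡ 1 (mod 19), since |⟨6⟩| = 9.
16^9 mod 19 = 1.
Since 1 = 1, 16 lies in the subgroup.

yes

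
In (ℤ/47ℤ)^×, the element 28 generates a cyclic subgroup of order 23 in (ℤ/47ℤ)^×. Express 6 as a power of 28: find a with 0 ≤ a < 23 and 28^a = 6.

Successive powers of 28 modulo 47:
  28^0=1  28^1=28  28^2=32  28^3=3  28^4=37  28^5=2
  28^6=9  28^7=17  28^8=6
So 28^8 ≡ 6 (mod 47), giving a = 8.

8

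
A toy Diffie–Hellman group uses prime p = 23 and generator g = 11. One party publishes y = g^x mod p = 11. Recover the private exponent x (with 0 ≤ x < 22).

1

Successive powers of 11 modulo 23:
  11^0=1  11^1=11
So 11^1 ≡ 11 (mod 23), giving x = 1.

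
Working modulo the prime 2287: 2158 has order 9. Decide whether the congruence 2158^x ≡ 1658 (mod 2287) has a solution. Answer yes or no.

no

⟨2158⟩ has order 9; its elements mod 2287 are {1, 414, 632, 804, 930, 1241, 1482, 1486, 2158}.
1658 is not in this set.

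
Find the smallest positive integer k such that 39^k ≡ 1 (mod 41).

The order of 39 must divide p − 1 = 40 = 2^3 · 5.
Divisors: 1, 2, 4, 5, 8, 10, 20, 40.
Check each in increasing order: 39^1 ≡ 39;  39^2 ≡ 4;  39^4 ≡ 16;  39^5 ≡ 9;  39^8 ≡ 10;  39^10 ≡ 40;  39^20 ≡ 1.
Smallest exponent giving 1 is 20.

20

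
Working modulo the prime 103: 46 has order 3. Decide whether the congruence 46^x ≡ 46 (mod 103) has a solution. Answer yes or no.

yes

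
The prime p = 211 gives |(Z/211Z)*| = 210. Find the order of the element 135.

The order of 135 must divide p − 1 = 210 = 2 · 3 · 5 · 7.
Divisors: 1, 2, 3, 5, 6, 7, 10, 14, 15, 21, 30, 35, 42, 70, 105, 210.
Check each in increasing order: 135^1 ≡ 135;  135^2 ≡ 79;  135^3 ≡ 115;  135^5 ≡ 12;  135^6 ≡ 143;  135^7 ≡ 104;  135^10 ≡ 144;  135^14 ≡ 55;  135^15 ≡ 40;  135^21 ≡ 23;  135^30 ≡ 123;  135^35 ≡ 210;  135^42 ≡ 107;  135^70 ≡ 1.
Smallest exponent giving 1 is 70.

70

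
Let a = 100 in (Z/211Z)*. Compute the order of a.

15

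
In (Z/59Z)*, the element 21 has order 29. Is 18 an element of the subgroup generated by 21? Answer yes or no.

no

18 ∈ ⟨21⟩ iff 18^29 ≡ 1 (mod 59), since |⟨21⟩| = 29.
18^29 mod 59 = 58.
Since 58 ≠ 1, 18 does not lie in the subgroup.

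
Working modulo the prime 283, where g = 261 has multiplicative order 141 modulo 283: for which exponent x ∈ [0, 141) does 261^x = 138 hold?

Baby-step giant-step with m = ceil(sqrt(141)) = 12.
Baby table (261^j mod 283 for j=0..11):
  0:1  1:261  2:201  3:106  4:215  5:81  6:199  7:150
  8:96  9:152  10:52  11:271
Giant step factor: 261^(-12) ≡ 134 (mod 283).
Scan 138·134^i mod 283 for i = 0, 1, …:
  i=0: 138   i=1: 97   i=2: 263   i=3: 150
Match at i=3, j=7: x = 3·12 + 7 = 43.

43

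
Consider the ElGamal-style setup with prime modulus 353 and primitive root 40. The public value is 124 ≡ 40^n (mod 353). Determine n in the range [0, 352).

37

Baby-step giant-step with m = ceil(sqrt(352)) = 19.
Baby table (40^j mod 353 for j=0..18):
  0:1  1:40  2:188  3:107  4:44  5:348  6:153  7:119
  8:171  9:133  10:25  11:294  12:111  13:204  14:41  15:228
  16:295  17:151  18:39
Giant step factor: 40^(-19) ≡ 322 (mod 353).
Scan 124·322^i mod 353 for i = 0, 1, …:
  i=0: 124   i=1: 39
Match at i=1, j=18: n = 1·19 + 18 = 37.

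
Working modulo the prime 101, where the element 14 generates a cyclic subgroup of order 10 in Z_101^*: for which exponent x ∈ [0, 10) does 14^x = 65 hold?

9

Successive powers of 14 modulo 101:
  14^0=1  14^1=14  14^2=95  14^3=17  14^4=36  14^5=100
  14^6=87  14^7=6  14^8=84  14^9=65
So 14^9 ≡ 65 (mod 101), giving x = 9.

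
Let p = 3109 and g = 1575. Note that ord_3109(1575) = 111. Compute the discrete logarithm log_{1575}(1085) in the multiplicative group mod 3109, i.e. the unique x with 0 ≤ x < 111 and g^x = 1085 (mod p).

74

Baby-step giant-step with m = ceil(sqrt(111)) = 11.
Baby table (1575^j mod 3109 for j=0..10):
  0:1  1:1575  2:2752  3:454  4:3089  5:2699  6:922  7:247
  8:400  9:1982  10:214
Giant step factor: 1575^(-11) ≡ 1428 (mod 3109).
Scan 1085·1428^i mod 3109 for i = 0, 1, …:
  i=0: 1085   i=1: 1098   i=2: 1008   i=3: 3066
  i=4: 776   i=5: 1324   i=6: 400
Match at i=6, j=8: x = 6·11 + 8 = 74.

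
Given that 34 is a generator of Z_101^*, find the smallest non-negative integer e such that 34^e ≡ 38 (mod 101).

Baby-step giant-step with m = ceil(sqrt(100)) = 10.
Baby table (34^j mod 101 for j=0..9):
  0:1  1:34  2:45  3:15  4:5  5:69  6:23  7:75
  8:25  9:42
Giant step factor: 34^(-10) ≡ 65 (mod 101).
Scan 38·65^i mod 101 for i = 0, 1, …:
  i=0: 38   i=1: 46   i=2: 61   i=3: 26
  i=4: 74   i=5: 63   i=6: 55   i=7: 40
  i=8: 75
Match at i=8, j=7: e = 8·10 + 7 = 87.

87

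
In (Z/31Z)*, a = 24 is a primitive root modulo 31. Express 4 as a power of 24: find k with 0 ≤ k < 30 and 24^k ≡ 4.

Successive powers of 24 modulo 31:
  24^0=1  24^1=24  24^2=18  24^3=29  24^4=14  24^5=26
  24^6=4
So 24^6 ≡ 4 (mod 31), giving k = 6.

6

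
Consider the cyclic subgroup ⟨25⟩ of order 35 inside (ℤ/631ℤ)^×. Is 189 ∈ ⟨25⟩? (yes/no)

no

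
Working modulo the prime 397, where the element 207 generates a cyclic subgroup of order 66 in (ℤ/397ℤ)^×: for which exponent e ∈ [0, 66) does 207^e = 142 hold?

41

Baby-step giant-step with m = ceil(sqrt(66)) = 9.
Baby table (207^j mod 397 for j=0..8):
  0:1  1:207  2:370  3:366  4:332  5:43  6:167  7:30
  8:255
Giant step factor: 207^(-9) ≡ 124 (mod 397).
Scan 142·124^i mod 397 for i = 0, 1, …:
  i=0: 142   i=1: 140   i=2: 289   i=3: 106
  i=4: 43
Match at i=4, j=5: e = 4·9 + 5 = 41.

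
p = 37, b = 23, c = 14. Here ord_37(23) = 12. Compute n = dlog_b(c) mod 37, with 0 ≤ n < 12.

Successive powers of 23 modulo 37:
  23^0=1  23^1=23  23^2=11  23^3=31  23^4=10  23^5=8
  23^6=36  23^7=14
So 23^7 ≡ 14 (mod 37), giving n = 7.

7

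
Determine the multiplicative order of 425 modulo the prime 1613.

62

The order of 425 must divide p − 1 = 1612 = 2^2 · 13 · 31.
Divisors: 1, 2, 4, 13, 26, 31, 52, 62, 124, 403, 806, 1612.
Check each in increasing order: 425^1 ≡ 425;  425^2 ≡ 1582;  425^4 ≡ 961;  425^13 ≡ 568;  425^26 ≡ 24;  425^31 ≡ 1612;  425^52 ≡ 576;  425^62 ≡ 1.
Smallest exponent giving 1 is 62.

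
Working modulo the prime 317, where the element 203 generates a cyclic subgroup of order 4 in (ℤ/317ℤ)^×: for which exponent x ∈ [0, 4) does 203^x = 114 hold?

Successive powers of 203 modulo 317:
  203^0=1  203^1=203  203^2=316  203^3=114
So 203^3 ≡ 114 (mod 317), giving x = 3.

3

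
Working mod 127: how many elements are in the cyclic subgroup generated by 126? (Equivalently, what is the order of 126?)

2

The order of 126 must divide p − 1 = 126 = 2 · 3^2 · 7.
Divisors: 1, 2, 3, 6, 7, 9, 14, 18, 21, 42, 63, 126.
Check each in increasing order: 126^1 ≡ 126;  126^2 ≡ 1.
Smallest exponent giving 1 is 2.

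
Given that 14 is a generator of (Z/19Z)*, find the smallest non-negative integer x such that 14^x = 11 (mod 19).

Successive powers of 14 modulo 19:
  14^0=1  14^1=14  14^2=6  14^3=8  14^4=17  14^5=10
  14^6=7  14^7=3  14^8=4  14^9=18  14^10=5  14^11=13
  14^12=11
So 14^12 ≡ 11 (mod 19), giving x = 12.

12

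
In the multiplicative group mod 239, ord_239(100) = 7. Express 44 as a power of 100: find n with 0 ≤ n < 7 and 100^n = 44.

5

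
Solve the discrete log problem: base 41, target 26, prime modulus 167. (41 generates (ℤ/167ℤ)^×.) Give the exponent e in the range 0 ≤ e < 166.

111

Baby-step giant-step with m = ceil(sqrt(166)) = 13.
Baby table (41^j mod 167 for j=0..12):
  0:1  1:41  2:11  3:117  4:121  5:118  6:162  7:129
  8:112  9:83  10:63  11:78  12:25
Giant step factor: 41^(-13) ≡ 138 (mod 167).
Scan 26·138^i mod 167 for i = 0, 1, …:
  i=0: 26   i=1: 81   i=2: 156   i=3: 152
  i=4: 101   i=5: 77   i=6: 105   i=7: 128
  i=8: 129
Match at i=8, j=7: e = 8·13 + 7 = 111.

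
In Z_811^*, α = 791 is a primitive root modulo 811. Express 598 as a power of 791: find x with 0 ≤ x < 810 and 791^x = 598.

Baby-step giant-step with m = ceil(sqrt(810)) = 29.
Baby table (791^j mod 811 for j=0..28):
  0:1  1:791  2:400  3:110  4:233  5:206  6:746  7:489
  8:763  9:149  10:264  11:397  12:170  13:655  14:687  15:47
  16:682  17:147  18:304  19:408  20:761  21:189  22:275  23:177
  24:515  25:243  26:6  27:691  28:778
Giant step factor: 791^(-29) ≡ 478 (mod 811).
Scan 598·478^i mod 811 for i = 0, 1, …:
  i=0: 598   i=1: 372   i=2: 207   i=3: 4
  i=4: 290   i=5: 750   i=6: 38   i=7: 322
  i=8: 637   i=9: 361     …   i=20: 83
  i=21: 746
Match at i=21, j=6: x = 21·29 + 6 = 615.

615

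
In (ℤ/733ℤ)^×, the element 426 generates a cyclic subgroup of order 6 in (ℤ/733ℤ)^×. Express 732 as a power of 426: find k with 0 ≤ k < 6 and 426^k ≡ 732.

Successive powers of 426 modulo 733:
  426^0=1  426^1=426  426^2=425  426^3=732
So 426^3 ≡ 732 (mod 733), giving k = 3.

3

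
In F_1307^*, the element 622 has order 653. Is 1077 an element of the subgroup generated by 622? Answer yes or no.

1077 ∈ ⟨622⟩ iff 1077^653 ≡ 1 (mod 1307), since |⟨622⟩| = 653.
1077^653 mod 1307 = 1306.
Since 1306 ≠ 1, 1077 does not lie in the subgroup.

no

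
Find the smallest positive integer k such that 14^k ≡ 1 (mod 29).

28

The order of 14 must divide p − 1 = 28 = 2^2 · 7.
Divisors: 1, 2, 4, 7, 14, 28.
Check each in increasing order: 14^1 ≡ 14;  14^2 ≡ 22;  14^4 ≡ 20;  14^7 ≡ 12;  14^14 ≡ 28;  14^28 ≡ 1.
Smallest exponent giving 1 is 28.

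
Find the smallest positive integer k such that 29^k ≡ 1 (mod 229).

The order of 29 must divide p − 1 = 228 = 2^2 · 3 · 19.
Divisors: 1, 2, 3, 4, 6, 12, 19, 38, 57, 76, 114, 228.
Check each in increasing order: 29^1 ≡ 29;  29^2 ≡ 154;  29^3 ≡ 115;  29^4 ≡ 129;  29^6 ≡ 172;  29^12 ≡ 43;  29^19 ≡ 140;  29^38 ≡ 135;  29^57 ≡ 122;  29^76 ≡ 134;  29^114 ≡ 228;  29^228 ≡ 1.
Smallest exponent giving 1 is 228.

228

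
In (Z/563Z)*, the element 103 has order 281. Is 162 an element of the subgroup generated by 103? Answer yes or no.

no

162 ∈ ⟨103⟩ iff 162^281 ≡ 1 (mod 563), since |⟨103⟩| = 281.
162^281 mod 563 = 562.
Since 562 ≠ 1, 162 does not lie in the subgroup.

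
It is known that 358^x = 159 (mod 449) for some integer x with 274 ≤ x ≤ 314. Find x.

Compute 358^274 mod 449 = 207, then multiply by 358 repeatedly:
  358^274=207  358^275=21  358^276=334  358^277=138  358^278=14
  358^279=73  358^280=92  358^281=159
Found 159 at exponent 281.

281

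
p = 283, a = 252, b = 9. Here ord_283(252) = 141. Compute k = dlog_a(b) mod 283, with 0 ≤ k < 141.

83

Baby-step giant-step with m = ceil(sqrt(141)) = 12.
Baby table (252^j mod 283 for j=0..11):
  0:1  1:252  2:112  3:207  4:92  5:261  6:116  7:83
  8:257  9:240  10:201  11:278
Giant step factor: 252^(-12) ≡ 42 (mod 283).
Scan 9·42^i mod 283 for i = 0, 1, …:
  i=0: 9   i=1: 95   i=2: 28   i=3: 44
  i=4: 150   i=5: 74   i=6: 278
Match at i=6, j=11: k = 6·12 + 11 = 83.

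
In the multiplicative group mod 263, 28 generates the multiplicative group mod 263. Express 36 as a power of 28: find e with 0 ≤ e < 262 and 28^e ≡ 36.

Baby-step giant-step with m = ceil(sqrt(262)) = 17.
Baby table (28^j mod 263 for j=0..16):
  0:1  1:28  2:258  3:123  4:25  5:174  6:138  7:182
  8:99  9:142  10:31  11:79  12:108  13:131  14:249  15:134
  16:70
Giant step factor: 28^(-17) ≡ 42 (mod 263).
Scan 36·42^i mod 263 for i = 0, 1, …:
  i=0: 36   i=1: 197   i=2: 121   i=3: 85
  i=4: 151   i=5: 30   i=6: 208   i=7: 57
  i=8: 27   i=9: 82   i=10: 25
Match at i=10, j=4: e = 10·17 + 4 = 174.

174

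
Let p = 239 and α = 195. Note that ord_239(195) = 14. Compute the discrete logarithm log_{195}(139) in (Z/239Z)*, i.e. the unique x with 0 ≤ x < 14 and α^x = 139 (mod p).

3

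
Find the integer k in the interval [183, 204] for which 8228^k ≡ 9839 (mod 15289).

202

Compute 8228^183 mod 15289 = 1355, then multiply by 8228 repeatedly:
  8228^183=1355  8228^184=3259  8228^185=13435  8228^186=3710  8228^187=9036
  8228^188=13090  8228^189=8804  8228^190=30  8228^191=2216  8228^192=8760
  8228^193=4934  8228^194=4657  8228^195=3562  8228^196=14412  8228^197=452
  8228^198=3829  8228^199=9672  8228^200=1971  8228^201=11048  8228^202=9839
Found 9839 at exponent 202.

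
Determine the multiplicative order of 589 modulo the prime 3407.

1703

The order of 589 must divide p − 1 = 3406 = 2 · 13 · 131.
Divisors: 1, 2, 13, 26, 131, 262, 1703, 3406.
Check each in increasing order: 589^1 ≡ 589;  589^2 ≡ 2814;  589^13 ≡ 3008;  589^26 ≡ 2479;  589^131 ≡ 2032;  589^262 ≡ 3147;  589^1703 ≡ 1.
Smallest exponent giving 1 is 1703.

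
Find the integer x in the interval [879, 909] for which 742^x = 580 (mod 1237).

888

Compute 742^879 mod 1237 = 1175, then multiply by 742 repeatedly:
  742^879=1175  742^880=1002  742^881=47  742^882=238  742^883=942
  742^884=59  742^885=483  742^886=893  742^887=811  742^888=580
Found 580 at exponent 888.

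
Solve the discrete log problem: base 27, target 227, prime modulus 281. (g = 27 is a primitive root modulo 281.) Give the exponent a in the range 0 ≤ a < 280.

209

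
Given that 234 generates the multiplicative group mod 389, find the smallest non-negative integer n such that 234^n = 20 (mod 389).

Baby-step giant-step with m = ceil(sqrt(388)) = 20.
Baby table (234^j mod 389 for j=0..19):
  0:1  1:234  2:296  3:22  4:91  5:288  6:95  7:57
  8:112  9:145  10:87  11:130  12:78  13:358  14:137  15:160
  16:96  17:291  18:19  19:167
Giant step factor: 234^(-20) ≡ 330 (mod 389).
Scan 20·330^i mod 389 for i = 0, 1, …:
  i=0: 20   i=1: 376   i=2: 378   i=3: 260
  i=4: 220   i=5: 246   i=6: 268   i=7: 137
Match at i=7, j=14: n = 7·20 + 14 = 154.

154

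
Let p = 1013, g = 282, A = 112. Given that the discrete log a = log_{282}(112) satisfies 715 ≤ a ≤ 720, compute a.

717

Compute 282^715 mod 1013 = 32, then multiply by 282 repeatedly:
  282^715=32  282^716=920  282^717=112
Found 112 at exponent 717.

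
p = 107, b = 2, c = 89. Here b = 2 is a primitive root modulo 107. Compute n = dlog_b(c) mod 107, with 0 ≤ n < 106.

Baby-step giant-step with m = ceil(sqrt(106)) = 11.
Baby table (2^j mod 107 for j=0..10):
  0:1  1:2  2:4  3:8  4:16  5:32  6:64  7:21
  8:42  9:84  10:61
Giant step factor: 2^(-11) ≡ 50 (mod 107).
Scan 89·50^i mod 107 for i = 0, 1, …:
  i=0: 89   i=1: 63   i=2: 47   i=3: 103
  i=4: 14   i=5: 58   i=6: 11   i=7: 15
  i=8: 1
Match at i=8, j=0: n = 8·11 + 0 = 88.

88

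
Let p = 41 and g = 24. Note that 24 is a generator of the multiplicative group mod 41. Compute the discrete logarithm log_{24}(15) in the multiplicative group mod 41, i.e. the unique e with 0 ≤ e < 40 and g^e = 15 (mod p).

Successive powers of 24 modulo 41:
  24^0=1  24^1=24  24^2=2  24^3=7  24^4=4  24^5=14
  24^6=8  24^7=28  24^8=16  24^9=15
So 24^9 ≡ 15 (mod 41), giving e = 9.

9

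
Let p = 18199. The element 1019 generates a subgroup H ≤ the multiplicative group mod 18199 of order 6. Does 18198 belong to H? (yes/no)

⟨1019⟩ has order 6; its elements mod 18199 are {1, 1018, 1019, 17180, 17181, 18198}.
18198 is in this set.

yes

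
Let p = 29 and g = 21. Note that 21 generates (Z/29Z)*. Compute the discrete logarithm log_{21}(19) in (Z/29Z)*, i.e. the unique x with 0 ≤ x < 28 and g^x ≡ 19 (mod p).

17

Successive powers of 21 modulo 29:
  21^0=1  21^1=21  21^2=6  21^3=10  21^4=7  21^5=2
  21^6=13  21^7=12  21^8=20  21^9=14  21^10=4  21^11=26
  21^12=24  21^13=11  21^14=28  21^15=8  21^16=23  21^17=19
So 21^17 ≡ 19 (mod 29), giving x = 17.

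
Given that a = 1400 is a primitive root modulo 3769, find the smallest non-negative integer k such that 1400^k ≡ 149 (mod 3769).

971

Baby-step giant-step with m = ceil(sqrt(3768)) = 62.
Baby table (1400^j mod 3769 for j=0..61):
  0:1  1:1400  2:120  3:2164  4:3093  5:3388  6:1798  7:3277
  8:927  9:1264  10:1939  11:920  12:2771  13:1099  14:848  15:3734
  16:3766  17:3338  18:3409  19:1046  20:2028  21:1143  22:2144  23:1476
  24:988  25:3746  26:1721  27:1009  28:2994  29:472  30:1225  31:105
  32:9  33:1293  34:1080  35:631  36:1454  37:340  38:1106  39:3110
  40:805  41:69  42:2375  43:742  44:2325  45:2353  46:94  47:3454
  48:3742  49:3659  50:529  51:1876  52:3176  53:2749  54:451  55:1977
  56:1354  57:3562  58:413  59:1543  60:563  61:479
Giant step factor: 1400^(-62) ≡ 1537 (mod 3769).
Scan 149·1537^i mod 3769 for i = 0, 1, …:
  i=0: 149   i=1: 2873   i=2: 2302   i=3: 2852
  i=4: 177   i=5: 681   i=6: 2684   i=7: 2022
  i=8: 2158   i=9: 126     …   i=14: 3156
  i=15: 69
Match at i=15, j=41: k = 15·62 + 41 = 971.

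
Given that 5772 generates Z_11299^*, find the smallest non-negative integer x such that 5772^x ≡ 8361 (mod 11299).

5257

Baby-step giant-step with m = ceil(sqrt(11298)) = 107.
Baby table (5772^j mod 11299 for j=0..106):
  0:1  1:5772  2:6532  3:9240  4:2000  5:7721  6:2356  7:6135
  8:154  9:7566  10:317  11:10585  12:2927  13:2639  14:1256  15:6973
  16:1118  17:1367  18:3622  19:3034  20:10097  21:10941  22:1341  23:437
  24:2687  25:7136  26:4137  27:3977  28:6975  29:1363  30:3132  31:10803
  32:7034  33:2941  34:4354  35:2312  36:745  37:6520  38:7770  39:2709
  40:9831  41:954  42:3875  43:5779  44:1740  45:9768  46:10185  47:10422
  48:11207  49:29  50:9202  51:8644  52:8083  53:1505  54:9228  55:530
  56:8430  57:4466  58:4733  59:9193  60:1892  61:5790  62:8737  63:2527
  64:10134  65:9824  66:5746  67:3347  68:8893  69:10338  70:917  71:4992
  72:1374  73:10129  74:3562  75:6983  76:2343  77:10192  78:5630  79:436
  80:8214  81:604  82:6196  83:1977  84:10553  85:10306  86:8296  87:10649
  88:10767  89:2624  90:5068  91:10684  92:9405  93:5264  94:797  95:1591
  96:8464  97:8631  98:841  99:6981  100:2098  101:8427  102:9748  103:7735
  104:4071  105:7191  106:5225
Giant step factor: 5772^(-107) ≡ 5267 (mod 11299).
Scan 8361·5267^i mod 11299 for i = 0, 1, …:
  i=0: 8361   i=1: 5184   i=2: 5744   i=3: 6225
  i=4: 8676   i=5: 3336   i=6: 767   i=7: 6046
  i=8: 3700   i=9: 8424     …   i=48: 5949
  i=49: 1256
Match at i=49, j=14: x = 49·107 + 14 = 5257.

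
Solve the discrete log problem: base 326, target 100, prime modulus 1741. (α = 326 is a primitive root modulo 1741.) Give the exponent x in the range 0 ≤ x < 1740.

674

Baby-step giant-step with m = ceil(sqrt(1740)) = 42.
Baby table (326^j mod 1741 for j=0..41):
  0:1  1:326  2:75  3:76  4:402  5:477  6:553  7:955
  8:1432  9:244  10:1199  11:890  12:1134  13:592  14:1482  15:875
  16:1467  17:1208  18:342  19:68  20:1276  21:1618  22:1686  23:1221
  24:1098  25:1043  26:523  27:1621  28:923  29:1446  30:1326  31:508
  32:213  33:1539  34:306  35:519  36:317  37:623  38:1142  39:1459
  40:341  41:1483
Giant step factor: 326^(-42) ≡ 777 (mod 1741).
Scan 100·777^i mod 1741 for i = 0, 1, …:
  i=0: 100   i=1: 1096   i=2: 243   i=3: 783
  i=4: 782   i=5: 5   i=6: 403   i=7: 1492
  i=8: 1519   i=9: 1606     …   i=15: 1284
  i=16: 75
Match at i=16, j=2: x = 16·42 + 2 = 674.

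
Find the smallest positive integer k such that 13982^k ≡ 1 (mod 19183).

9591

The order of 13982 must divide p − 1 = 19182 = 2 · 3 · 23 · 139.
Divisors: 1, 2, 3, 6, 23, 46, 69, 138, 139, 278, 417, 834, 3197, 6394, 9591, 19182.
Check each in increasing order: 13982^1 ≡ 13982;  13982^2 ≡ 2371;  13982^3 ≡ 3098;  13982^6 ≡ 6104;  13982^23 ≡ 3596;  13982^46 ≡ 1874;  13982^69 ≡ 5671;  13982^138 ≡ 9533;  13982^139 ≡ 6922;  13982^278 ≡ 14133;  13982^417 ≡ 14509;  13982^834 ≡ 16022;  13982^3197 ≡ 138;  13982^6394 ≡ 19044;  13982^9591 ≡ 1.
Smallest exponent giving 1 is 9591.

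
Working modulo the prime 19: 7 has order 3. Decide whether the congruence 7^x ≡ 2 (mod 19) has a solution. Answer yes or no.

no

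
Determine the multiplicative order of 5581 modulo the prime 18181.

The order of 5581 must divide p − 1 = 18180 = 2^2 · 3^2 · 5 · 101.
Divisors: 1, 2, 3, 4, 5, 6, 9, 10, 12, 15, 18, 20, 30, 36, 45, 60, 90, 101, 180, 202, 303, 404, 505, 606, 909, 1010, 1212, 1515, 1818, 2020, 3030, 3636, 4545, 6060, 9090, 18180.
Check each in increasing order: 5581^1 ≡ 5581;  5581^2 ≡ 3508;  5581^3 ≡ 15392;  5581^4 ≡ 15708;  5581^5 ≡ 15747;  5581^6 ≡ 15234;  5581^9 ≡ 1371;  5581^10 ≡ 15531;  5581^12 ≡ 12472;  5581^15 ≡ 14026;  5581^18 ≡ 6998;  5581^20 ≡ 4634;  5581^30 ≡ 10256;  5581^36 ≡ 10571;  5581^45 ≡ 2584;  5581^60 ≡ 8451;  5581^90 ≡ 4629;  5581^101 ≡ 11071;  5581^180 ≡ 10423;  5581^202 ≡ 8920;  5581^303 ≡ 12309;  5581^404 ≡ 6344;  5581^505 ≡ 1221;  5581^606 ≡ 9208;  5581^909 ≡ 918;  5581^1010 ≡ 18180;  5581^1212 ≡ 9261;  5581^1515 ≡ 16960;  5581^1818 ≡ 6398;  5581^2020 ≡ 1.
Smallest exponent giving 1 is 2020.

2020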